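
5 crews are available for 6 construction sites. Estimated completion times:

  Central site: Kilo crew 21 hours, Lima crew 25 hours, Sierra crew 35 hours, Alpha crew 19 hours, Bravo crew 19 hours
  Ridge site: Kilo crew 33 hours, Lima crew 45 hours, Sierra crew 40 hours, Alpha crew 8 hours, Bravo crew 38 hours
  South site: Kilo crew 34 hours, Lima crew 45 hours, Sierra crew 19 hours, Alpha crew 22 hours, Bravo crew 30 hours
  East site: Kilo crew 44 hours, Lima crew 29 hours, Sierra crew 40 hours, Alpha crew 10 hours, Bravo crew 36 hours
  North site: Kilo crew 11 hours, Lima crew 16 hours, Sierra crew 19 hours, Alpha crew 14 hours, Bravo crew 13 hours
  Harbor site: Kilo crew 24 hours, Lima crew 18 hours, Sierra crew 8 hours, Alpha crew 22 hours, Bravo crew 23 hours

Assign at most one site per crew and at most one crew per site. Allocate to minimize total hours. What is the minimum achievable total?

Min total: 75 hours

Optimal: Kilo crew→North site (11 hours), Lima crew→East site (29 hours), Sierra crew→Harbor site (8 hours), Alpha crew→Ridge site (8 hours), Bravo crew→Central site (19 hours) — total 11+29+8+8+19 = 75 hours.
Column-greedy (each site in turn goes to its cheapest remaining crew) gives 113 hours, worse by 38.
Swapping Sierra crew↔Alpha crew (Sierra crew→Ridge site 40 hours, Alpha crew→Harbor site 22 hours) adds 46.
Checked against all permutations: 75 hours is optimal.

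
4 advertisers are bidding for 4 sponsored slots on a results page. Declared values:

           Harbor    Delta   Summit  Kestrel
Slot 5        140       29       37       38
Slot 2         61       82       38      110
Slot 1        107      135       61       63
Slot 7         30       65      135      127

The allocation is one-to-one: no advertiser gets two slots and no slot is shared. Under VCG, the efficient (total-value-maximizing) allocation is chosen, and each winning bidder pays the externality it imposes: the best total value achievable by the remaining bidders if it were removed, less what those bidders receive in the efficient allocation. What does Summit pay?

Summit pays $17.

Efficient allocation: Harbor→Slot 5 ($140), Delta→Slot 1 ($135), Summit→Slot 7 ($135), Kestrel→Slot 2 ($110); total welfare W = $520.
Summit receives Slot 7 at value $135, so the others get W − 135 = $385.
Without Summit: best allocation of the remaining 3 bidders over all 4 slots is Harbor→Slot 5 ($140), Delta→Slot 1 ($135), Kestrel→Slot 7 ($127), total $402.
VCG payment = (others' best without Summit) − (others' welfare with Summit) = 402 − 385 = $17.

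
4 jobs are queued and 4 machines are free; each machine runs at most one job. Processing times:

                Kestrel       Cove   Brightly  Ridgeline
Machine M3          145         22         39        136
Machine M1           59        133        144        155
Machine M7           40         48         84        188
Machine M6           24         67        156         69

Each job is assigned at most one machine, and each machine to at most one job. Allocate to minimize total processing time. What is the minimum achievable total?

Optimal: Kestrel→Machine M1 (59 min), Cove→Machine M7 (48 min), Brightly→Machine M3 (39 min), Ridgeline→Machine M6 (69 min) — total 59+48+39+69 = 215 min.
Min-entry greedy (repeatedly take the single cheapest remaining cell) gives 285 min, worse by 70.
Swapping Kestrel↔Brightly (Kestrel→Machine M3 145 min, Brightly→Machine M1 144 min) adds 191.

Min total: 215 min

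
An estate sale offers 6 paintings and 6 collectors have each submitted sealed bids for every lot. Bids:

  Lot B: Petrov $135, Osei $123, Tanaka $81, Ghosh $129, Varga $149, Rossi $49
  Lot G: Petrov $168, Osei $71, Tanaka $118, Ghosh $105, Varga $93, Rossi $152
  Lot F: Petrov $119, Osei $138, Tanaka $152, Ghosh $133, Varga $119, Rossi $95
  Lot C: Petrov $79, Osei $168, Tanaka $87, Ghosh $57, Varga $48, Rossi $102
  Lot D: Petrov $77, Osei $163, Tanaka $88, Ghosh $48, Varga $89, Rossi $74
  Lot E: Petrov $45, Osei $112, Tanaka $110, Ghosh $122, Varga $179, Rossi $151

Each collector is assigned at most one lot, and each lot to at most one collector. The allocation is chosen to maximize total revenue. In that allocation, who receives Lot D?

Osei receives Lot D.

Optimal: Petrov→Lot G ($168), Osei→Lot D ($163), Tanaka→Lot F ($152), Ghosh→Lot B ($129), Varga→Lot E ($179), Rossi→Lot C ($102) — total 168+163+152+129+179+102 = $893.
Row-greedy (each collector in turn takes its best remaining lot) gives $870, worse by 23.
Next-best assignment: Petrov→Lot G, Osei→Lot C, Tanaka→Lot F, Ghosh→Lot B, Varga→Lot E, Rossi→Lot D = $870.
Osei's own top lot is Lot C ($168), but forcing Osei→Lot C and reassigning the rest optimally gives only $870 — worse by 23.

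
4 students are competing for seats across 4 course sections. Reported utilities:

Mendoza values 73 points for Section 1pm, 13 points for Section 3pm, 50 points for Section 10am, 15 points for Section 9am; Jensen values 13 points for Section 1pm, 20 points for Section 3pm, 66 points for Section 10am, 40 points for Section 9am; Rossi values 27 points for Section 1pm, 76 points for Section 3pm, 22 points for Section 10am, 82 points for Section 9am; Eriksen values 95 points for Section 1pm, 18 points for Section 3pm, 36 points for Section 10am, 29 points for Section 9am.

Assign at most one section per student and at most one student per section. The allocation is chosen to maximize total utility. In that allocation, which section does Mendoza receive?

This is the linear assignment problem.
Optimal: Mendoza→Section 10am (50 points), Jensen→Section 9am (40 points), Rossi→Section 3pm (76 points), Eriksen→Section 1pm (95 points) — total 50+40+76+95 = 261 points.
Max-entry greedy (repeatedly take the single best remaining cell) gives 256 points, worse by 5.
Next-best assignment: Mendoza→Section 3pm, Jensen→Section 10am, Rossi→Section 9am, Eriksen→Section 1pm = 256 points.
Mendoza's own top section is Section 1pm (73 points), but forcing Mendoza→Section 1pm and reassigning the rest optimally gives only 244 points — worse by 17.

Mendoza receives Section 10am.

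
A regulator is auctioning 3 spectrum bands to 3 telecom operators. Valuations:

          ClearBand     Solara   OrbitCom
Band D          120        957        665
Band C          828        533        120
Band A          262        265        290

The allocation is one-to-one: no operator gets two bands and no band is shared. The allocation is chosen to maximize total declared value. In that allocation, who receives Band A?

OrbitCom receives Band A.

Optimal: ClearBand→Band C ($828M), Solara→Band D ($957M), OrbitCom→Band A ($290M) — total 828+957+290 = $2075M.
Next-best assignment: ClearBand→Band C, Solara→Band A, OrbitCom→Band D = $1758M.
No other one-to-one assignment exceeds $2075M.
OrbitCom's own top band is Band D ($665M), but forcing OrbitCom→Band D and reassigning the rest optimally gives only $1758M — worse by 317.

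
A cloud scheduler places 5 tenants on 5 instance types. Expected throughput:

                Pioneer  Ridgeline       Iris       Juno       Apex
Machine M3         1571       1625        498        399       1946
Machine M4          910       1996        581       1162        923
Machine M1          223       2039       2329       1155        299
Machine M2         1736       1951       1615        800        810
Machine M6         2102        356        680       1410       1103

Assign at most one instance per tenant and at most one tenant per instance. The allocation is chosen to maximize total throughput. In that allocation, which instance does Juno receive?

Juno receives Machine M4.

Optimal: Pioneer→Machine M6 (2102 ops/s), Ridgeline→Machine M2 (1951 ops/s), Iris→Machine M1 (2329 ops/s), Juno→Machine M4 (1162 ops/s), Apex→Machine M3 (1946 ops/s) — total 2102+1951+2329+1162+1946 = 9490 ops/s.
Max-entry greedy (repeatedly take the single best remaining cell) gives 9173 ops/s, worse by 317.
Next-best assignment: Pioneer→Machine M2, Ridgeline→Machine M4, Iris→Machine M1, Juno→Machine M6, Apex→Machine M3 = 9417 ops/s.
Swapping Pioneer↔Apex (Pioneer→Machine M3 1571 ops/s, Apex→Machine M6 1103 ops/s) loses 1374.
Juno's own top instance is Machine M6 (1410 ops/s), but forcing Juno→Machine M6 and reassigning the rest optimally gives only 9417 ops/s — worse by 73.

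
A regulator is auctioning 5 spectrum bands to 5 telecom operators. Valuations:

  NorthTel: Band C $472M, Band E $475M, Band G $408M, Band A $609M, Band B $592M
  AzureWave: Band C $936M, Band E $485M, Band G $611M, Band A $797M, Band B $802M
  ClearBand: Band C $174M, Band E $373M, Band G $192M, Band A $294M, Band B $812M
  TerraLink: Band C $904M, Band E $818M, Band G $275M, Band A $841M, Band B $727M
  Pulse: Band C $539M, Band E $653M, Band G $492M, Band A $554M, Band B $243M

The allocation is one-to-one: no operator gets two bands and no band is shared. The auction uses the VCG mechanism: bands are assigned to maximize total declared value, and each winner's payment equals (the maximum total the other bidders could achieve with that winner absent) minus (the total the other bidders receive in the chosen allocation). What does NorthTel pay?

NorthTel pays $184M.

Efficient allocation: NorthTel→Band A ($609M), AzureWave→Band C ($936M), ClearBand→Band B ($812M), TerraLink→Band E ($818M), Pulse→Band G ($492M); total welfare W = $3667M.
NorthTel receives Band A at value $609M, so the others get W − 609 = $3058M.
Without NorthTel: best allocation of the remaining 4 bidders over all 5 bands is AzureWave→Band C ($936M), ClearBand→Band B ($812M), TerraLink→Band A ($841M), Pulse→Band E ($653M), total $3242M.
VCG payment = (others' best without NorthTel) − (others' welfare with NorthTel) = 3242 − 3058 = $184M.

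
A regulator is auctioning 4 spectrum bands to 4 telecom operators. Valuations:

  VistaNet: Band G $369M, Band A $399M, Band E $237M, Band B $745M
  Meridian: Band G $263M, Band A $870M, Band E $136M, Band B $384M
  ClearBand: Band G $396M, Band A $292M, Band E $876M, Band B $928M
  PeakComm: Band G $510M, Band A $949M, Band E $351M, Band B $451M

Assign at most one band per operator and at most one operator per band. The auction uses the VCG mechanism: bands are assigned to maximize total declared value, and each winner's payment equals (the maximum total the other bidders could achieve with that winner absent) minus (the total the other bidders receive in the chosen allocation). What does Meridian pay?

Meridian pays $439M.

Efficient allocation: VistaNet→Band B ($745M), Meridian→Band A ($870M), ClearBand→Band E ($876M), PeakComm→Band G ($510M); total welfare W = $3001M.
Meridian receives Band A at value $870M, so the others get W − 870 = $2131M.
Without Meridian: best allocation of the remaining 3 bidders over all 4 bands is VistaNet→Band B ($745M), ClearBand→Band E ($876M), PeakComm→Band A ($949M), total $2570M.
VCG payment = (others' best without Meridian) − (others' welfare with Meridian) = 2570 − 2131 = $439M.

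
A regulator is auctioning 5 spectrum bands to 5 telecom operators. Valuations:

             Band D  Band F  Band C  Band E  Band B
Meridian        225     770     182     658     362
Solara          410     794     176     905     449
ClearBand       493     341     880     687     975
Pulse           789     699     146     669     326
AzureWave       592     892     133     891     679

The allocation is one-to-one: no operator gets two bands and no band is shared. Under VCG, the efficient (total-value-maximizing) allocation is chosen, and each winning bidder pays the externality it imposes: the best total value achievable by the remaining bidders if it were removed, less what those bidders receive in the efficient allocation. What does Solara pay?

Efficient allocation: Meridian→Band F ($770M), Solara→Band E ($905M), ClearBand→Band C ($880M), Pulse→Band D ($789M), AzureWave→Band B ($679M); total welfare W = $4023M.
Solara receives Band E at value $905M, so the others get W − 905 = $3118M.
Without Solara: best allocation of the remaining 4 bidders over all 5 bands is Meridian→Band F ($770M), ClearBand→Band B ($975M), Pulse→Band D ($789M), AzureWave→Band E ($891M), total $3425M.
VCG payment = (others' best without Solara) − (others' welfare with Solara) = 3425 − 3118 = $307M.

Solara pays $307M.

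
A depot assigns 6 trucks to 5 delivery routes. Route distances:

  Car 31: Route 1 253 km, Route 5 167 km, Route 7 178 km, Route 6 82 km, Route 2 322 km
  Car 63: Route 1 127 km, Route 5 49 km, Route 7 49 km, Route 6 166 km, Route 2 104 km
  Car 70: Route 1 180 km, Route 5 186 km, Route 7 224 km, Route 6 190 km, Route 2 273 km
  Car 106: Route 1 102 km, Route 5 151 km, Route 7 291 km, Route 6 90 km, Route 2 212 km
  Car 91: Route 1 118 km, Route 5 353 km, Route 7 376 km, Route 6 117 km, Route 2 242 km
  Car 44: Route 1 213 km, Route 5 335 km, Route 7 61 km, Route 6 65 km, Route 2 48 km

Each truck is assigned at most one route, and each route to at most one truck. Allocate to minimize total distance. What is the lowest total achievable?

Optimal: Car 91→Route 1 (118 km), Car 106→Route 5 (151 km), Car 63→Route 7 (49 km), Car 31→Route 6 (82 km), Car 44→Route 2 (48 km) — total 118+151+49+82+48 = 448 km.
Column-greedy (each route in turn goes to its cheapest remaining truck) gives 536 km, worse by 88.
No other one-to-one assignment undercuts 448 km.

Min total: 448 km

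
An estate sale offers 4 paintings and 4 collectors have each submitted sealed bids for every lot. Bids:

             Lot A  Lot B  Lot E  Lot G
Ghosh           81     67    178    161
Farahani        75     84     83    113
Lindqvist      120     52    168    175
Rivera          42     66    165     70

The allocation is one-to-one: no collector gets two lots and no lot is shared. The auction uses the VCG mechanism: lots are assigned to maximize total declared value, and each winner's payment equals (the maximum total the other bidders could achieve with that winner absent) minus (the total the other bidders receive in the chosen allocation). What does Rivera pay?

Rivera pays $72.

Efficient allocation: Ghosh→Lot G ($161), Farahani→Lot B ($84), Lindqvist→Lot A ($120), Rivera→Lot E ($165); total welfare W = $530.
Rivera receives Lot E at value $165, so the others get W − 165 = $365.
Without Rivera: best allocation of the remaining 3 bidders over all 4 lots is Ghosh→Lot E ($178), Farahani→Lot B ($84), Lindqvist→Lot G ($175), total $437.
VCG payment = (others' best without Rivera) − (others' welfare with Rivera) = 437 − 365 = $72.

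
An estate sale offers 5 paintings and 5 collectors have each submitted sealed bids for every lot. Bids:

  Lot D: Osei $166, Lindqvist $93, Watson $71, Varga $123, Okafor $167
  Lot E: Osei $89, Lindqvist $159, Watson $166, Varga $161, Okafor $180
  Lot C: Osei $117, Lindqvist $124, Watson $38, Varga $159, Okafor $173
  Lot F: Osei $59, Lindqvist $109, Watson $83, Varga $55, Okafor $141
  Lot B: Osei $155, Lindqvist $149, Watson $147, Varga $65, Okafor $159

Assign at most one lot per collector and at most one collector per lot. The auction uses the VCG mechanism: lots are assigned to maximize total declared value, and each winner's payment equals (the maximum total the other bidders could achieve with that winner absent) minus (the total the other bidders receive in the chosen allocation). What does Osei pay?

Osei pays $26.

Efficient allocation: Osei→Lot D ($166), Lindqvist→Lot B ($149), Watson→Lot E ($166), Varga→Lot C ($159), Okafor→Lot F ($141); total welfare W = $781.
Osei receives Lot D at value $166, so the others get W − 166 = $615.
Without Osei: best allocation of the remaining 4 bidders over all 5 lots is Lindqvist→Lot B ($149), Watson→Lot E ($166), Varga→Lot C ($159), Okafor→Lot D ($167), total $641.
VCG payment = (others' best without Osei) − (others' welfare with Osei) = 641 − 615 = $26.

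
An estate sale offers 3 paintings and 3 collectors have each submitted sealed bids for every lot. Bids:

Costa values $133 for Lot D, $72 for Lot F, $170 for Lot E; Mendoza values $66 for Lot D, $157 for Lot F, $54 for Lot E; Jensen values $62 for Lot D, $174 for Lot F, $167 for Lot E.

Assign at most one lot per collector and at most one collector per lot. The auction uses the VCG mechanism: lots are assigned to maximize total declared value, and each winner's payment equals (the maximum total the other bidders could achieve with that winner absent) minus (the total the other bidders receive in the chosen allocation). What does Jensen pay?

Jensen pays $37.

Efficient allocation: Costa→Lot D ($133), Mendoza→Lot F ($157), Jensen→Lot E ($167); total welfare W = $457.
Jensen receives Lot E at value $167, so the others get W − 167 = $290.
Without Jensen: best allocation of the remaining 2 bidders over all 3 lots is Costa→Lot E ($170), Mendoza→Lot F ($157), total $327.
VCG payment = (others' best without Jensen) − (others' welfare with Jensen) = 327 − 290 = $37.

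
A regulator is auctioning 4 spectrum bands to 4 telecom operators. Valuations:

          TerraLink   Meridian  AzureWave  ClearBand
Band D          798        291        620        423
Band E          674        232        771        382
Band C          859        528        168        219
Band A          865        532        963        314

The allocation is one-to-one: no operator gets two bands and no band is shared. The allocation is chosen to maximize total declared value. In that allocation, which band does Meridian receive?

Meridian receives Band C.

This is the linear assignment problem.
Optimal: TerraLink→Band D ($798M), Meridian→Band C ($528M), AzureWave→Band A ($963M), ClearBand→Band E ($382M) — total 798+528+963+382 = $2671M.
Column-greedy (each band in turn goes to its best remaining operator) gives $2411M, worse by 260.
Swapping ClearBand↔Meridian (ClearBand→Band C $219M, Meridian→Band E $232M) loses 459.
No other one-to-one assignment exceeds $2671M.
Meridian's own top band is Band A ($532M), but forcing Meridian→Band A and reassigning the rest optimally gives only $2585M — worse by 86.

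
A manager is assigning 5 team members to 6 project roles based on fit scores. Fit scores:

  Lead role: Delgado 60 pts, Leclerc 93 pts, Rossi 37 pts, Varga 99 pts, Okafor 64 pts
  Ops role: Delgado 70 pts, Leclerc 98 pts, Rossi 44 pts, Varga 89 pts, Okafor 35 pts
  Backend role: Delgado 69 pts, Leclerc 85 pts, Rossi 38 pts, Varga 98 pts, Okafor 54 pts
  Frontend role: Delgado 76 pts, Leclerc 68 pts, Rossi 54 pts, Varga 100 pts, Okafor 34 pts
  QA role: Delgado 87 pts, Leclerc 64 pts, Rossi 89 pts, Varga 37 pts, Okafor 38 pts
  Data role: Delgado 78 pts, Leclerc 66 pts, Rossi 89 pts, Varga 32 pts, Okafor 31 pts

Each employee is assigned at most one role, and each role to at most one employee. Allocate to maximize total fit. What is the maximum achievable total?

Treat this as an assignment problem: match each employee to one role.
Optimal: Delgado→QA role (87 pts), Leclerc→Ops role (98 pts), Rossi→Data role (89 pts), Varga→Frontend role (100 pts), Okafor→Lead role (64 pts) — total 87+98+89+100+64 = 438 pts.
Max-entry greedy (repeatedly take the single best remaining cell) gives 429 pts, worse by 9.
Checked against all permutations: 438 pts is optimal.

Max total: 438 pts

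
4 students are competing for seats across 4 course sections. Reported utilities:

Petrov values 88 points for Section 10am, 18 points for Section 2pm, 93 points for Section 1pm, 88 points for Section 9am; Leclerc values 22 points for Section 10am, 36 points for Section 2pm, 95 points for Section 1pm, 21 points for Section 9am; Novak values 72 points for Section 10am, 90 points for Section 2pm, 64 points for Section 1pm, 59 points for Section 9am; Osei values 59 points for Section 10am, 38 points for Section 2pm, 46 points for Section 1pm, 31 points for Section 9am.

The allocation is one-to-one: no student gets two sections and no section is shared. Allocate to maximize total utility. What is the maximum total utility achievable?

Optimal: Petrov→Section 9am (88 points), Leclerc→Section 1pm (95 points), Novak→Section 2pm (90 points), Osei→Section 10am (59 points) — total 88+95+90+59 = 332 points.
Max-entry greedy (repeatedly take the single best remaining cell) gives 304 points, worse by 28.
Next-best assignment: Petrov→Section 10am, Leclerc→Section 1pm, Novak→Section 2pm, Osei→Section 9am = 304 points.
Checked against all permutations: 332 points is optimal.

Maximum total: 332 points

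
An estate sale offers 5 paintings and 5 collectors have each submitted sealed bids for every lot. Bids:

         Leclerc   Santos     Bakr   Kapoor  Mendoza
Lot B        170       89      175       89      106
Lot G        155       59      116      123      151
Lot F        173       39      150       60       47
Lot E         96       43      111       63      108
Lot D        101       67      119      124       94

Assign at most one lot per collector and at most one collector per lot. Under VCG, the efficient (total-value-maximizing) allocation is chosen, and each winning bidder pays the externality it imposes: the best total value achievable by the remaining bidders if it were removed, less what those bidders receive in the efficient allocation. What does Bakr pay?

Bakr pays $46.

Efficient allocation: Leclerc→Lot F ($173), Santos→Lot E ($43), Bakr→Lot B ($175), Kapoor→Lot D ($124), Mendoza→Lot G ($151); total welfare W = $666.
Bakr receives Lot B at value $175, so the others get W − 175 = $491.
Without Bakr: best allocation of the remaining 4 bidders over all 5 lots is Leclerc→Lot F ($173), Santos→Lot B ($89), Kapoor→Lot D ($124), Mendoza→Lot G ($151), total $537.
VCG payment = (others' best without Bakr) − (others' welfare with Bakr) = 537 − 491 = $46.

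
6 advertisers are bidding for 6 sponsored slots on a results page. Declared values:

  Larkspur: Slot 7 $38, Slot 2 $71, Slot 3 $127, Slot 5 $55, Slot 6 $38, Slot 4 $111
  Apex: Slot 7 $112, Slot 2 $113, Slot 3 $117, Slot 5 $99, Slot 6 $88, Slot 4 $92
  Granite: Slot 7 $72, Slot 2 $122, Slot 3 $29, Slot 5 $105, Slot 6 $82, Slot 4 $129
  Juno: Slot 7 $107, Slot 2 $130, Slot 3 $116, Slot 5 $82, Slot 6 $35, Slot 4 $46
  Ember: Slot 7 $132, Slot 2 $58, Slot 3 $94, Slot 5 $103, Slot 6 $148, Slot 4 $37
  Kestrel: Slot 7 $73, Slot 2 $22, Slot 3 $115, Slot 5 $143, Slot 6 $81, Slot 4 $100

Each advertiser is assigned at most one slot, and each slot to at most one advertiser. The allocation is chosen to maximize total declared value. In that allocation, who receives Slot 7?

Apex receives Slot 7.

Treat this as an assignment problem: match each advertiser to one slot.
Optimal: Larkspur→Slot 3 ($127), Apex→Slot 7 ($112), Granite→Slot 4 ($129), Juno→Slot 2 ($130), Ember→Slot 6 ($148), Kestrel→Slot 5 ($143) — total 127+112+129+130+148+143 = $789.
Column-greedy (each slot in turn goes to its best remaining advertiser) gives $749, worse by 40.
Next-best assignment: Larkspur→Slot 3, Apex→Slot 2, Granite→Slot 4, Juno→Slot 7, Ember→Slot 6, Kestrel→Slot 5 = $767.
Every other assignment is strictly worse.
Apex's own top slot is Slot 3 ($117), but forcing Apex→Slot 3 and reassigning the rest optimally gives only $748 — worse by 41.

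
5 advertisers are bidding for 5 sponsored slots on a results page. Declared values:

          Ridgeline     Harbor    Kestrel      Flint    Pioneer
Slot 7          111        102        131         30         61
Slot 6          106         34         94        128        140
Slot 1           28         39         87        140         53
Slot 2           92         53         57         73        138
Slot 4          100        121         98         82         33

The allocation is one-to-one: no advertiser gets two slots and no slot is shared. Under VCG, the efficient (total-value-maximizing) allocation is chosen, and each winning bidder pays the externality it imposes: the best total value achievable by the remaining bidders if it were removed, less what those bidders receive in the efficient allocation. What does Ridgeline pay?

Ridgeline pays $2.

Efficient allocation: Ridgeline→Slot 6 ($106), Harbor→Slot 4 ($121), Kestrel→Slot 7 ($131), Flint→Slot 1 ($140), Pioneer→Slot 2 ($138); total welfare W = $636.
Ridgeline receives Slot 6 at value $106, so the others get W − 106 = $530.
Without Ridgeline: best allocation of the remaining 4 bidders over all 5 slots is Harbor→Slot 4 ($121), Kestrel→Slot 7 ($131), Flint→Slot 1 ($140), Pioneer→Slot 6 ($140), total $532.
VCG payment = (others' best without Ridgeline) − (others' welfare with Ridgeline) = 532 − 530 = $2.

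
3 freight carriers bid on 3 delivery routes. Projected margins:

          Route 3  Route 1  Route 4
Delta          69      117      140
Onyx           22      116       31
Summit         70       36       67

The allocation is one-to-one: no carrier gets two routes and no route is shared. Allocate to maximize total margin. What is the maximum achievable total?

Max total: $326k

Treat this as an assignment problem: match each carrier to one route.
Optimal: Delta→Route 4 ($140k), Onyx→Route 1 ($116k), Summit→Route 3 ($70k) — total 140+116+70 = $326k.
Column-greedy (each route in turn goes to its best remaining carrier) gives $218k, worse by 108.
Next-best assignment: Delta→Route 3, Onyx→Route 1, Summit→Route 4 = $252k.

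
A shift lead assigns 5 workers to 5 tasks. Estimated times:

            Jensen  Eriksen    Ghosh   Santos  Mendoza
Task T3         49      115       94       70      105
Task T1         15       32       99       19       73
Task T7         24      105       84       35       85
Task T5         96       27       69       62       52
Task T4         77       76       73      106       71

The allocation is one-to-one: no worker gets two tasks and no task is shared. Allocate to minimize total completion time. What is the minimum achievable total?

This is the linear assignment problem.
Optimal: Jensen→Task T7 (24 min), Eriksen→Task T5 (27 min), Ghosh→Task T3 (94 min), Santos→Task T1 (19 min), Mendoza→Task T4 (71 min) — total 24+27+94+19+71 = 235 min.
Column-greedy (each task in turn goes to its cheapest remaining worker) gives 250 min, worse by 15.
Next-best assignment: Jensen→Task T3, Eriksen→Task T1, Ghosh→Task T4, Santos→Task T7, Mendoza→Task T5 = 241 min.
Swapping Mendoza↔Jensen (Mendoza→Task T7 85 min, Jensen→Task T4 77 min) adds 67.

Min total: 235 min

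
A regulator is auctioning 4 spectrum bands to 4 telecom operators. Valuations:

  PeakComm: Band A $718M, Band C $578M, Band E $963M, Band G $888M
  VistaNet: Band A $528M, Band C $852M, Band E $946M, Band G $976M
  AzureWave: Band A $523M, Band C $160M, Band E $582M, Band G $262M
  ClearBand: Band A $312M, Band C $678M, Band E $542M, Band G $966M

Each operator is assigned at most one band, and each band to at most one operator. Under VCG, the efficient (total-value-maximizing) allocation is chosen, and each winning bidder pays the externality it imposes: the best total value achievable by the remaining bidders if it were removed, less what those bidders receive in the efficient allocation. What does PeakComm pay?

Efficient allocation: PeakComm→Band E ($963M), VistaNet→Band C ($852M), AzureWave→Band A ($523M), ClearBand→Band G ($966M); total welfare W = $3304M.
PeakComm receives Band E at value $963M, so the others get W − 963 = $2341M.
Without PeakComm: best allocation of the remaining 3 bidders over all 4 bands is VistaNet→Band E ($946M), AzureWave→Band A ($523M), ClearBand→Band G ($966M), total $2435M.
VCG payment = (others' best without PeakComm) − (others' welfare with PeakComm) = 2435 − 2341 = $94M.

PeakComm pays $94M.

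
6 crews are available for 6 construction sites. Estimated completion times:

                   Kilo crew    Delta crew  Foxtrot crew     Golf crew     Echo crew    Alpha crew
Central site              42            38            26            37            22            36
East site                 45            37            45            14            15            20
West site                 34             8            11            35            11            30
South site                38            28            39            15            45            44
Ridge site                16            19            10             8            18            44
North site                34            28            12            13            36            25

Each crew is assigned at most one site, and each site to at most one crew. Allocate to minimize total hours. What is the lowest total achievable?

Optimal: Kilo crew→Ridge site (16 hours), Delta crew→West site (8 hours), Foxtrot crew→North site (12 hours), Golf crew→South site (15 hours), Echo crew→Central site (22 hours), Alpha crew→East site (20 hours) — total 16+8+12+15+22+20 = 93 hours.
Min-entry greedy (repeatedly take the single cheapest remaining cell) gives 117 hours, worse by 24.
Next-best assignment: Kilo crew→Ridge site, Delta crew→West site, Foxtrot crew→North site, Golf crew→South site, Echo crew→East site, Alpha crew→Central site = 102 hours.
Swapping Foxtrot crew↔Golf crew (Foxtrot crew→South site 39 hours, Golf crew→North site 13 hours) adds 25.

Min total: 93 hours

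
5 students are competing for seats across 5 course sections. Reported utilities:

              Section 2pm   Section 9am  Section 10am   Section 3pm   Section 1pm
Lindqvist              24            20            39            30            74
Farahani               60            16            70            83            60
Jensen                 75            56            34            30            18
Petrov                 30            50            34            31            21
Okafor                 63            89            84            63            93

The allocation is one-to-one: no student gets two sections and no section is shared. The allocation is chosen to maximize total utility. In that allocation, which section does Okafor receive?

Okafor receives Section 10am.

Optimal: Lindqvist→Section 1pm (74 points), Farahani→Section 3pm (83 points), Jensen→Section 2pm (75 points), Petrov→Section 9am (50 points), Okafor→Section 10am (84 points) — total 74+83+75+50+84 = 366 points.
Column-greedy (each section in turn goes to its best remaining student) gives 339 points, worse by 27.
Next-best assignment: Lindqvist→Section 1pm, Farahani→Section 3pm, Jensen→Section 2pm, Petrov→Section 10am, Okafor→Section 9am = 355 points.
Swapping Okafor↔Lindqvist (Okafor→Section 1pm 93 points, Lindqvist→Section 10am 39 points) loses 26.
Checked against all permutations: 366 points is optimal.
Okafor's own top section is Section 1pm (93 points), but forcing Okafor→Section 1pm and reassigning the rest optimally gives only 340 points — worse by 26.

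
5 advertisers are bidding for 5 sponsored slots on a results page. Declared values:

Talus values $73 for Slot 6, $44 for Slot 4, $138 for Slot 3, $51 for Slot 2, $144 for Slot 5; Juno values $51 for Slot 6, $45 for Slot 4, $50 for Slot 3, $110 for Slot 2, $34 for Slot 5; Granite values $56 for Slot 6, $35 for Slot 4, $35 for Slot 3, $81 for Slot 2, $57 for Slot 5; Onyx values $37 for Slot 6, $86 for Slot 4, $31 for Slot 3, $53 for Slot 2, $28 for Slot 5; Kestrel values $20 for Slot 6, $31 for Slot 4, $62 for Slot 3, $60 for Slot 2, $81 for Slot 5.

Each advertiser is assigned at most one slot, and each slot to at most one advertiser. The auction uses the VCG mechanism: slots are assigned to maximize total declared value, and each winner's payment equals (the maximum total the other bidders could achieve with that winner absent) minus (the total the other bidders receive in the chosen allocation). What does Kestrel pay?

Kestrel pays $6.

Efficient allocation: Talus→Slot 3 ($138), Juno→Slot 2 ($110), Granite→Slot 6 ($56), Onyx→Slot 4 ($86), Kestrel→Slot 5 ($81); total welfare W = $471.
Kestrel receives Slot 5 at value $81, so the others get W − 81 = $390.
Without Kestrel: best allocation of the remaining 4 bidders over all 5 slots is Talus→Slot 5 ($144), Juno→Slot 2 ($110), Granite→Slot 6 ($56), Onyx→Slot 4 ($86), total $396.
VCG payment = (others' best without Kestrel) − (others' welfare with Kestrel) = 396 − 390 = $6.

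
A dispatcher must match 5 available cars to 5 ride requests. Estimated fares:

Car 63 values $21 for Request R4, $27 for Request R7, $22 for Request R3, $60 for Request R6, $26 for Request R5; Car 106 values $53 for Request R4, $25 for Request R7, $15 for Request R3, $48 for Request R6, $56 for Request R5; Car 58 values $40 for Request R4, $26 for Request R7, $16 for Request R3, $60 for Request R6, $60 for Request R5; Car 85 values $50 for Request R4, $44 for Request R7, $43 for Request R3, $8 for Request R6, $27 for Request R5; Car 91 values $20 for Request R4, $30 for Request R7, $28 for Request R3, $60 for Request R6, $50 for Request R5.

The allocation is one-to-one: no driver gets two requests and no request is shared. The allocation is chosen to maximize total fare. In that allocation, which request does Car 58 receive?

Optimal: Car 63→Request R6 ($60), Car 106→Request R4 ($53), Car 58→Request R5 ($60), Car 85→Request R3 ($43), Car 91→Request R7 ($30) — total 60+53+60+43+30 = $246.
Column-greedy (each request in turn goes to its best remaining driver) gives $245, worse by 1.
Car 58's own top request is Request R6 ($60), but forcing Car 58→Request R6 and reassigning the rest optimally gives only $233 — worse by 13.

Car 58 receives Request R5.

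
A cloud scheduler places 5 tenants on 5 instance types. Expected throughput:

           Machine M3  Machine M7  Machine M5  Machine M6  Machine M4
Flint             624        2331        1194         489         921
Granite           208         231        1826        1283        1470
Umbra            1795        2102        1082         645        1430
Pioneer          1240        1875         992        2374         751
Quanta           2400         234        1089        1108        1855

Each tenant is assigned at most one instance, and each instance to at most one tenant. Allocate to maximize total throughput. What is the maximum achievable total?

This is the linear assignment problem.
Optimal: Flint→Machine M7 (2331 ops/s), Granite→Machine M5 (1826 ops/s), Umbra→Machine M4 (1430 ops/s), Pioneer→Machine M6 (2374 ops/s), Quanta→Machine M3 (2400 ops/s) — total 2331+1826+1430+2374+2400 = 10361 ops/s.
Row-greedy (each tenant in turn takes its best remaining instance) gives 10181 ops/s, worse by 180.
Next-best assignment: Flint→Machine M7, Granite→Machine M5, Umbra→Machine M3, Pioneer→Machine M6, Quanta→Machine M4 = 10181 ops/s.
Swapping Granite↔Quanta (Granite→Machine M3 208 ops/s, Quanta→Machine M5 1089 ops/s) loses 2929.
Checked against all permutations: 10361 ops/s is optimal.

Max total: 10361 ops/s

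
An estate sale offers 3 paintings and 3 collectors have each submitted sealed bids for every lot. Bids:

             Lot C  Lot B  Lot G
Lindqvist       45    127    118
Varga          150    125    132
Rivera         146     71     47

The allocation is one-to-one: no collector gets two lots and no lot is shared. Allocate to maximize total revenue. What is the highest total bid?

Maximum total: $405

Optimal: Lindqvist→Lot B ($127), Varga→Lot G ($132), Rivera→Lot C ($146) — total 127+132+146 = $405.
Next-best assignment: Lindqvist→Lot G, Varga→Lot B, Rivera→Lot C = $389.
Every other assignment is strictly worse.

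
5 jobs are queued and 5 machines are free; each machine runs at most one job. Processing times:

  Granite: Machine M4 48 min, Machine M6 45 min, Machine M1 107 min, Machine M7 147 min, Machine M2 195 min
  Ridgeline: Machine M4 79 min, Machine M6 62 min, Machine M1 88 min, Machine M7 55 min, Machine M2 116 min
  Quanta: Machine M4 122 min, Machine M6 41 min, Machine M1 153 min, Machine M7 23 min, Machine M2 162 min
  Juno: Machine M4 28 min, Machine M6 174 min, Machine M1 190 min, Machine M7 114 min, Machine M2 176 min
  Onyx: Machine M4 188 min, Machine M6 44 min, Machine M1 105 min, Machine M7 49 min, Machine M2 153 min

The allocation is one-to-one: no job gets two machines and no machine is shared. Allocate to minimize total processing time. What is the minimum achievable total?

Optimal: Granite→Machine M6 (45 min), Ridgeline→Machine M2 (116 min), Quanta→Machine M7 (23 min), Juno→Machine M4 (28 min), Onyx→Machine M1 (105 min) — total 45+116+23+28+105 = 317 min.
Row-greedy (each job in turn takes its cheapest remaining machine) gives 503 min, worse by 186.

Minimum total: 317 min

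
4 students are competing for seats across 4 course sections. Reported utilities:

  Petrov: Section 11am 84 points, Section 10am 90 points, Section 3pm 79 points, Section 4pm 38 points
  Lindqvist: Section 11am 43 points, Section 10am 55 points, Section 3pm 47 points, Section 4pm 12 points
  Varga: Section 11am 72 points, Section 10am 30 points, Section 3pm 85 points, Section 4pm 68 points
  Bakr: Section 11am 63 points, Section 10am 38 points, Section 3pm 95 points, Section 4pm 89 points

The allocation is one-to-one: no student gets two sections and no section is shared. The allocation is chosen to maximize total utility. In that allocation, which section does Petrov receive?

Petrov receives Section 11am.

Optimal: Petrov→Section 11am (84 points), Lindqvist→Section 10am (55 points), Varga→Section 3pm (85 points), Bakr→Section 4pm (89 points) — total 84+55+85+89 = 313 points.
Next-best assignment: Petrov→Section 10am, Lindqvist→Section 11am, Varga→Section 3pm, Bakr→Section 4pm = 307 points.
Petrov's own top section is Section 10am (90 points), but forcing Petrov→Section 10am and reassigning the rest optimally gives only 307 points — worse by 6.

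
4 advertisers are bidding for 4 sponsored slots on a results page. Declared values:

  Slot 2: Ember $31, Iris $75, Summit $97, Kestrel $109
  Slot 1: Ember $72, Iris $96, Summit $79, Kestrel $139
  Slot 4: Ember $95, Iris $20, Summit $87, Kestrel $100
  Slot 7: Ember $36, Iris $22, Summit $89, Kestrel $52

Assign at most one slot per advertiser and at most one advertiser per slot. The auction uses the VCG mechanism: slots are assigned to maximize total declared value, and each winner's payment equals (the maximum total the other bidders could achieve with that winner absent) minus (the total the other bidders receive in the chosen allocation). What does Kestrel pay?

Efficient allocation: Ember→Slot 4 ($95), Iris→Slot 2 ($75), Summit→Slot 7 ($89), Kestrel→Slot 1 ($139); total welfare W = $398.
Kestrel receives Slot 1 at value $139, so the others get W − 139 = $259.
Without Kestrel: best allocation of the remaining 3 bidders over all 4 slots is Ember→Slot 4 ($95), Iris→Slot 1 ($96), Summit→Slot 2 ($97), total $288.
VCG payment = (others' best without Kestrel) − (others' welfare with Kestrel) = 288 − 259 = $29.

Kestrel pays $29.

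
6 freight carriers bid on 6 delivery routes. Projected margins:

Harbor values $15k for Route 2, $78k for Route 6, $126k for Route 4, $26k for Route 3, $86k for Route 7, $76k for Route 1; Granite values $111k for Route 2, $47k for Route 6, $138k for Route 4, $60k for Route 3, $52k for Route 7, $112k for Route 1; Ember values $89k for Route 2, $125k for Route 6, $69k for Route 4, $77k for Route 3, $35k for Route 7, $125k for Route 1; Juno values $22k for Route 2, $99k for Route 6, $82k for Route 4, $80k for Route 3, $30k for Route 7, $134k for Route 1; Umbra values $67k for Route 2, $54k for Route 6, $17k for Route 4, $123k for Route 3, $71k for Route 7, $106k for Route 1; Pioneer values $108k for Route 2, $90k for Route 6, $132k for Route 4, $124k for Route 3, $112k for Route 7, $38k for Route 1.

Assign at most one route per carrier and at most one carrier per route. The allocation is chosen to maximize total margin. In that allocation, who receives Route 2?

Granite receives Route 2.

Optimal: Harbor→Route 4 ($126k), Granite→Route 2 ($111k), Ember→Route 6 ($125k), Juno→Route 1 ($134k), Umbra→Route 3 ($123k), Pioneer→Route 7 ($112k) — total 126+111+125+134+123+112 = $731k.
Next-best assignment: Harbor→Route 7, Granite→Route 4, Ember→Route 6, Juno→Route 1, Umbra→Route 3, Pioneer→Route 2 = $714k.
Granite's own top route is Route 4 ($138k), but forcing Granite→Route 4 and reassigning the rest optimally gives only $714k — worse by 17.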